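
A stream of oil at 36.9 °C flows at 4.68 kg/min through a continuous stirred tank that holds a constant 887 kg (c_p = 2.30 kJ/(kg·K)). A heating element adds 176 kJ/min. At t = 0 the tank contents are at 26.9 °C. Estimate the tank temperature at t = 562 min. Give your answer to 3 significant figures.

51.9 °C

Unsteady energy balance on the tank contents: M c_p dT/dt = ṁ c_p (T_in − T) + 176.
τ = M/ṁ = 189.53 min; T_ss = T_in + Q̇/(ṁ c_p) = 36.9 + 176/(4.68·2.30) = 53.251 °C.
T approaches T_ss exponentially: T(t) = T_ss + (T₀ − T_ss) e^(−t/τ).
T(562) = 53.251 + (-26.351)·e^(−562/189.53) = 53.251 + (-26.351)·0.051549 = 51.892 °C.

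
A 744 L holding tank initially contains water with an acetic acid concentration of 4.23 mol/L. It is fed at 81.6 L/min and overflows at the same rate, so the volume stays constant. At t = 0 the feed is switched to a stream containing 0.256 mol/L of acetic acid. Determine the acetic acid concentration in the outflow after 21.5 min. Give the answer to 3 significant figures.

Unsteady species balance (constant V, well mixed): V dC/dt = Q(C_in − C).
Time constant τ = V/Q = 744/81.6 = 9.1176 min.
This is linear first-order; C(t) = C_in + (C₀ − C_in) e^(−t/τ).
C(21.5) = 0.256 + (4.23 − 0.256)·e^(−21.5/9.1176) = 0.256 + (3.9740)·0.094603 = 0.63195 mol/L.

0.632 mol/L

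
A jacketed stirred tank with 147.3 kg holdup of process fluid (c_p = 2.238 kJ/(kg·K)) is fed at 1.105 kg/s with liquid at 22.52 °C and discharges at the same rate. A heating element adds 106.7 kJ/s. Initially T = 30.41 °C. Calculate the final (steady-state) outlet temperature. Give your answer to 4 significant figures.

65.67 °C

First-law balance (no shaft work): M c_p dT/dt = ṁ c_p (T_in − T) + 106.7.
At steady state dT/dt = 0 ⇒ T_ss = T_in + Q̇/(ṁ c_p) = 22.52 + 106.7/(1.105·2.238) = 65.6662 °C.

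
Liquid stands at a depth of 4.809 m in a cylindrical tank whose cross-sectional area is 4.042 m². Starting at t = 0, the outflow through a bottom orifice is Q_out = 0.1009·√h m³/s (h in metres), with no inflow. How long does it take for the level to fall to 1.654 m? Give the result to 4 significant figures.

Mass balance (ρ constant): A dh/dt = −0.1009 √h.
∫ h^(−1/2) dh = −(0.1009/A) ∫ dt, giving 2√h = 2√h₀ − (0.1009/A) t.
t = 2A(√h₀ − √h)/0.1009 = 2·4.042·(√4.809 − √1.654)/0.1009
  = 8.08400 × (2.19294 − 1.28608) / 0.1009 = 72.6570 s.

72.66 s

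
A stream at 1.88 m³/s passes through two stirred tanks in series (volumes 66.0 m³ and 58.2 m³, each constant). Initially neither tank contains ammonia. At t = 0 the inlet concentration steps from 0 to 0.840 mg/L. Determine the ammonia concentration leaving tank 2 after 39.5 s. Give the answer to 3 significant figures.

Time constants: τᵢ = Vᵢ/Q for each well-mixed tank.
τ₁ = 66.0/1.88 = 35.106 s; τ₂ = 58.2/1.88 = 30.957 s.
Tank 1: C₁ = C_in(1 − e^(−t/τ₁)). Tank 2 (τ₁ ≠ τ₂): C₂ = C_in[1 − (τ₁ e^(−t/τ₁) − τ₂ e^(−t/τ₂))/(τ₁ − τ₂)].
At t = 39.5: e^(−t/τ₁) = 0.32460, e^(−t/τ₂) = 0.27917.
C₂ = 0.840·[1 − (35.106·0.32460 − 30.957·0.27917)/(4.1489)] = 0.840·0.33637 = 0.28255 mg/L.

0.283 mg/L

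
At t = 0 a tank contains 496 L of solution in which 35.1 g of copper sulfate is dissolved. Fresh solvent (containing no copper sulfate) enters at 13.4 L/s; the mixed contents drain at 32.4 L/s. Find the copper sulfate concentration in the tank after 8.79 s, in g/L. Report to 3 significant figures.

0.0530 g/L

Total volume: dV/dt = Q_in − Q_out = -19.000 L/s, so V(t) = 496 − 19.000 t and V(8.79) = 328.99 L.
Solute balance: dm/dt = 0 − Q_out C = −Q_out m/V(t).
Separate: dm/m = −Q_out dt/V(t) ⇒ ln(m/m₀) = −(Q_out/(Q_in−Q_out)) ln(V/V₀).
m = m₀ (V₀/V)^(Q_out/(Q_in−Q_out)) = 35.1 × (496/328.99)^(-1.7053) = 17.429 g.
C = m/V = 17.429/328.99 = 0.052976 g/L.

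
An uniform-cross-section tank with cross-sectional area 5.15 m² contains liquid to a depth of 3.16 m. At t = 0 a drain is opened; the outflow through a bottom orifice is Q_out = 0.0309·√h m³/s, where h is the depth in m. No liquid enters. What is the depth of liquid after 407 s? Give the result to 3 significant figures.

0.310 m

A dh/dt = −Q_out = −0.0309 √h.
Separate and integrate: 2(√h − √h₀) = −(0.0309/A) t.
√h = √3.16 − 0.0309·407/(2·5.15) = 1.7776 − 1.2210 = 0.55664.
h = 0.55664² = 0.30985 m.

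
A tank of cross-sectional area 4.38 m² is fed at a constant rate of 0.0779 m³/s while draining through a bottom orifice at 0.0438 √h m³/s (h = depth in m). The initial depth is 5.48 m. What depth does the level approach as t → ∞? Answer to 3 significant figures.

3.16 m

A dh/dt = Q_in − 0.0438 √h. Steady state requires inflow = outflow:
Q_in = 0.0438 √h_ss ⇒ √h_ss = 0.0779/0.0438 = 1.7785.
h_ss = 1.7785² = 3.1632 m. (Since h₀ = 5.48 m > h_ss, the level will fall toward this value.)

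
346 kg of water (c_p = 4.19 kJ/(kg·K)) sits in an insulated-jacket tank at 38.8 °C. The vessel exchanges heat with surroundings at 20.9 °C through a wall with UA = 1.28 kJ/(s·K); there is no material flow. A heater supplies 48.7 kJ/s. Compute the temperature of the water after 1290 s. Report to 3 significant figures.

Lumped-capacitance energy balance: M c_p dT/dt = UA(T_amb − T) + Q̇.
dT/dt = (T_ss − T)/τ with T_ss = T_amb + Q̇/UA = 20.9 + 48.7/1.28 = 58.947 °C, τ = M c_p/UA = 346·4.19/1.28 = 1132.6 s.
Solution: T(t) = T_ss + (T₀ − T_ss) e^(−t/τ).
T(1290) = 58.947 + (-20.147)·0.32015 = 52.497 °C.

52.5 °C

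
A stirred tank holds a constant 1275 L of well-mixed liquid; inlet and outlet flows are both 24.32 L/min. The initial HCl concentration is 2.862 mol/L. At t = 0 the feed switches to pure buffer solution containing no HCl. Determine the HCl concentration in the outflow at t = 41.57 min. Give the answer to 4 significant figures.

1.295 mol/L

Transient balance on the dissolved component: V dC/dt = Q(C_in − C).
Rewrite as dC/dt + C/τ = C_in/τ, τ = V/Q = 52.4260 min.
This is linear first-order; C(t) = C_in + (C₀ − C_in) e^(−t/τ).
C(41.57) = 0 + (2.862 − 0)·e^(−41.57/52.4260) = 0 + (2.86200)·0.452518 = 1.29511 mol/L.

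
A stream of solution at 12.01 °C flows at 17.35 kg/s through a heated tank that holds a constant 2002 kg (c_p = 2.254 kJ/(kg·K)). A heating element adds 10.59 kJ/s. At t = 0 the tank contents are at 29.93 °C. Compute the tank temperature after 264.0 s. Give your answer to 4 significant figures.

M c_p dT/dt = ṁ c_p (T_in − T) + Q̇.
Rearrange: dT/dt = (T_ss − T)/τ with τ = M/ṁ = 115.389 s and T_ss = T_in + Q̇/(ṁ c_p) = 12.2808 °C.
T approaches T_ss exponentially: T(t) = T_ss + (T₀ − T_ss) e^(−t/τ).
T(264.0) = 12.2808 + (17.6492)·e^(−264.0/115.389) = 12.2808 + (17.6492)·0.101478 = 14.0718 °C.

14.07 °C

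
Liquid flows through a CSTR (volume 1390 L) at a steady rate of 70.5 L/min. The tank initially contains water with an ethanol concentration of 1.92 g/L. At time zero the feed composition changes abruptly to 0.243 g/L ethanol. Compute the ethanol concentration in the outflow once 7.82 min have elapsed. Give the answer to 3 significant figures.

1.37 g/L

Species balance on the tank: V dC/dt = Q(C_in − C).
Time constant τ = V/Q = 1390/70.5 = 19.716 min.
Integrating: C(t) = C_in + (C₀ − C_in) e^(−t/τ).
C(7.82) = 0.243 + (1.92 − 0.243)·e^(−7.82/19.716) = 0.243 + (1.6770)·0.67259 = 1.3709 g/L.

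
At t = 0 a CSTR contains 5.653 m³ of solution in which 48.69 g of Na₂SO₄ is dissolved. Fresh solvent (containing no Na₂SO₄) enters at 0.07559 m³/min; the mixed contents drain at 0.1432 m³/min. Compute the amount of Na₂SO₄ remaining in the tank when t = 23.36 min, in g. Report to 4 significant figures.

24.32 g

Total volume: dV/dt = Q_in − Q_out = -0.0676100 m³/min, so V(t) = 5.653 − 0.0676100 t and V(23.36) = 4.07363 m³.
No Na₂SO₄ enters, so dm/dt = −Q_out · (m/V).
Separate: dm/m = −Q_out dt/V(t) ⇒ ln(m/m₀) = −(Q_out/(Q_in−Q_out)) ln(V/V₀).
m = m₀ (V₀/V)^(Q_out/(Q_in−Q_out)) = 48.69 × (5.653/4.07363)^(-2.11803) = 24.3248 g.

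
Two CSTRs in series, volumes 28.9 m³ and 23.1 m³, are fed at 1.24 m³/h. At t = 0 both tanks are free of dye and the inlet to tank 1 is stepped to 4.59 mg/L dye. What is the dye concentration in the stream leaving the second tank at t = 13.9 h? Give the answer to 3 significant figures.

0.662 mg/L

Species balance on tank i: dCᵢ/dt = (Cᵢ₋₁ − Cᵢ)/τᵢ with τᵢ = Vᵢ/Q.
τ₁ = 28.9/1.24 = 23.306 h; τ₂ = 23.1/1.24 = 18.629 h.
Solving the cascade with C₁(0)=C₂(0)=0 gives C₂(t) = C_in[1 − (τ₁ e^(−t/τ₁) − τ₂ e^(−t/τ₂))/(τ₁ − τ₂)].
At t = 13.9: e^(−t/τ₁) = 0.55079, e^(−t/τ₂) = 0.47419.
C₂ = 4.59·[1 − (23.306·0.55079 − 18.629·0.47419)/(4.6774)] = 4.59·0.14413 = 0.66156 mg/L.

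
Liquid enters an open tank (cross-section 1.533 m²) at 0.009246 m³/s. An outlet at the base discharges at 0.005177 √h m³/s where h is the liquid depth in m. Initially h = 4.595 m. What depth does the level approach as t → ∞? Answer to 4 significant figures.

3.190 m

Volume balance on the tank: A dh/dt = Q_in − 0.005177 √h. At steady state dh/dt = 0:
Q_in = 0.005177 √h_ss ⇒ √h_ss = 0.009246/0.005177 = 1.78598.
h_ss = 1.78598² = 3.18971 m. (Since h₀ = 4.595 m > h_ss, the level will fall toward this value.)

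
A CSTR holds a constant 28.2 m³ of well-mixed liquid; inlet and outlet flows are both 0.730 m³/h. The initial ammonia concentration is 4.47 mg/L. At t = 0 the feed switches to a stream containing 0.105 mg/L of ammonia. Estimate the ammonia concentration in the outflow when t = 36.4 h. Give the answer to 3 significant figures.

1.81 mg/L

Transient balance on the dissolved component: V dC/dt = Q(C_in − C).
Time constant τ = V/Q = 28.2/0.730 = 38.630 h.
Integrating: C(t) = C_in + (C₀ − C_in) e^(−t/τ).
C(36.4) = 0.105 + (4.47 − 0.105)·e^(−36.4/38.630) = 0.105 + (4.3650)·0.38974 = 1.8062 mg/L.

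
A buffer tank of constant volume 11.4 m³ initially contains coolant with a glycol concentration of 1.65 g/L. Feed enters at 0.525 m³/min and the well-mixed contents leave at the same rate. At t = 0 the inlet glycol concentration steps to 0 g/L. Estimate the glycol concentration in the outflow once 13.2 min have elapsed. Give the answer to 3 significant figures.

0.898 g/L

Mass balance on the solute (V constant): V dC/dt = Q(C_in − C).
Rewrite as dC/dt + C/τ = C_in/τ, τ = V/Q = 21.714 min.
This is linear first-order; C(t) = C_in + (C₀ − C_in) e^(−t/τ).
C(13.2) = 0 + (1.65 − 0)·e^(−13.2/21.714) = 0 + (1.6500)·0.54450 = 0.89842 g/L.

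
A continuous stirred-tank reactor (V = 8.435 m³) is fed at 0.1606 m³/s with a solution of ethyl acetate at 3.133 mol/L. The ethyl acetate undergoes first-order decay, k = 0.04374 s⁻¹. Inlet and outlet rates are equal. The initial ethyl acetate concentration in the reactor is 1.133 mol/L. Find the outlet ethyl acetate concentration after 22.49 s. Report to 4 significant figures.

0.9947 mol/L

Accumulation = in − out − consumed: V dC/dt = Q C_in − Q C − k V C.
dC/dt = (Q/V) C_in − (Q/V + k) C; effective rate a = Q/V + k = 0.0190397 + 0.04374 = 0.0627797 s⁻¹.
C_ss = Q C_in/(Q + kV) = 0.950170 mol/L; C(t) = C_ss + (C₀ − C_ss) e^(−a t).
C(22.49) = 0.950170 + (0.182830)·e^(−0.0627797·22.49) = 0.950170 + (0.182830)·0.243676 = 0.994722 mol/L.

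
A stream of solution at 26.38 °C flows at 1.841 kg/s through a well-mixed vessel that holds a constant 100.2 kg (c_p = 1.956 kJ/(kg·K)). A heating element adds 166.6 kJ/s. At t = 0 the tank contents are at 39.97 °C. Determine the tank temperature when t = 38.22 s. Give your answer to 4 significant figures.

56.46 °C

M c_p dT/dt = ṁ c_p (T_in − T) + Q̇.
Rearrange: dT/dt = (T_ss − T)/τ with τ = M/ṁ = 54.4269 s and T_ss = T_in + Q̇/(ṁ c_p) = 72.6450 °C.
This is linear first-order; T(t) = T_ss + (T₀ − T_ss) e^(−t/τ).
T(38.22) = 72.6450 + (-32.6750)·e^(−38.22/54.4269) = 72.6450 + (-32.6750)·0.495481 = 56.4551 °C.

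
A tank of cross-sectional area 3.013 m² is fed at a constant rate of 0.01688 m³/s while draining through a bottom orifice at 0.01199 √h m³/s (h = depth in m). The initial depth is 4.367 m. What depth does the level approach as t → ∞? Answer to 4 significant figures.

1.982 m

Volume balance on the tank: A dh/dt = Q_in − 0.01199 √h. At steady state dh/dt = 0:
Q_in = 0.01199 √h_ss ⇒ √h_ss = 0.01688/0.01199 = 1.40784.
h_ss = 1.40784² = 1.98201 m. (Since h₀ = 4.367 m > h_ss, the level will fall toward this value.)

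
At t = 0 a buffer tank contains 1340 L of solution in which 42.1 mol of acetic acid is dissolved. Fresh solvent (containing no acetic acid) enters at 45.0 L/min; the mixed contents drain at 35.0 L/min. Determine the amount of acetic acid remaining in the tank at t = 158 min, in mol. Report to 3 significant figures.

Total volume: dV/dt = Q_in − Q_out = 10.000 L/min, so V(t) = 1340 + 10.000 t and V(158) = 2920.0 L.
Solute balance: dm/dt = 0 − Q_out C = −Q_out m/V(t).
dm/m = −Q_out dt/(V₀ + 10.000 t); integrating gives ln(m/m₀) = −(Q_out/(Q_in−Q_out)) ln(V/V₀).
m = m₀ (V₀/V)^(Q_out/(Q_in−Q_out)) = 42.1 × (1340/2920.0)^(3.5000) = 2.7562 mol.

2.76 mol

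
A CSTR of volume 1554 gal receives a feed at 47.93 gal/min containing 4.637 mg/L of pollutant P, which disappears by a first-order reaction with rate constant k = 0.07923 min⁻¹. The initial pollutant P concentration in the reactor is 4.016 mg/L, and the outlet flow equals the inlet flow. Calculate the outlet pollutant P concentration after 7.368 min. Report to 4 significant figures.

2.507 mg/L

Accumulation = in − out − consumed: V dC/dt = Q C_in − Q C − k V C.
dC/dt = (Q/V) C_in − (Q/V + k) C; effective rate a = Q/V + k = 0.0308430 + 0.07923 = 0.110073 min⁻¹.
C_ss = Q C_in/(Q + kV) = 1.29931 mg/L; C(t) = C_ss + (C₀ − C_ss) e^(−a t).
C(7.368) = 1.29931 + (2.71669)·e^(−0.110073·7.368) = 1.29931 + (2.71669)·0.444406 = 2.50662 mg/L.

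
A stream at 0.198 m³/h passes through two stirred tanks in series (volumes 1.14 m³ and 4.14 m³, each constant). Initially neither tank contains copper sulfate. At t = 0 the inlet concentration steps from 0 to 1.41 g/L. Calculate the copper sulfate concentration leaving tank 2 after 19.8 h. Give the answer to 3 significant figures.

0.672 g/L

Time constants: τᵢ = Vᵢ/Q for each well-mixed tank.
τ₁ = 1.14/0.198 = 5.7576 h; τ₂ = 4.14/0.198 = 20.909 h.
Solving the cascade with C₁(0)=C₂(0)=0 gives C₂(t) = C_in[1 − (τ₁ e^(−t/τ₁) − τ₂ e^(−t/τ₂))/(τ₁ − τ₂)].
At t = 19.8: e^(−t/τ₁) = 0.032098, e^(−t/τ₂) = 0.38792.
C₂ = 1.41·[1 − (5.7576·0.032098 − 20.909·0.38792)/(-15.152)] = 1.41·0.47687 = 0.67238 g/L.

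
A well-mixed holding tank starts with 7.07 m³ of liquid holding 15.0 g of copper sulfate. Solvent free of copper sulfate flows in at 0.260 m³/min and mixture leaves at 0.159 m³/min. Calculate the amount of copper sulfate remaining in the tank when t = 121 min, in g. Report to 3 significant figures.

3.09 g

Total volume: dV/dt = Q_in − Q_out = 0.10100 m³/min, so V(t) = 7.07 + 0.10100 t and V(121) = 19.291 m³.
Solute balance: dm/dt = 0 − Q_out C = −Q_out m/V(t).
Separate: dm/m = −Q_out dt/V(t) ⇒ ln(m/m₀) = −(Q_out/(Q_in−Q_out)) ln(V/V₀).
m = m₀ (V₀/V)^(Q_out/(Q_in−Q_out)) = 15.0 × (7.07/19.291)^(1.5743) = 3.0890 g.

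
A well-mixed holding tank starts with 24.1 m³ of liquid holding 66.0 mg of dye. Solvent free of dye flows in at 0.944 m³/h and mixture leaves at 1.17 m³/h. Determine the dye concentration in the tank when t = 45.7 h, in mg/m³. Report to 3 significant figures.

0.264 mg/m³

Total volume: dV/dt = Q_in − Q_out = -0.22600 m³/h, so V(t) = 24.1 − 0.22600 t and V(45.7) = 13.772 m³.
Solute balance: dm/dt = 0 − Q_out C = −Q_out m/V(t).
dm/m = −Q_out dt/(V₀ − 0.22600 t); integrating gives ln(m/m₀) = −(Q_out/(Q_in−Q_out)) ln(V/V₀).
m = m₀ (V₀/V)^(Q_out/(Q_in−Q_out)) = 66.0 × (24.1/13.772)^(-5.1770) = 3.6425 mg.
C = m/V = 3.6425/13.772 = 0.26449 mg/m³.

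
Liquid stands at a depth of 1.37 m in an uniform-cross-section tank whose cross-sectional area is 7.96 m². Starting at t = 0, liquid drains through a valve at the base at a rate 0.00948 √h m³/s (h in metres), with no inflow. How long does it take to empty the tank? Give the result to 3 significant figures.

1970 s

With no inflow, A dh/dt = −0.00948 √h.
Separate and integrate: 2(√h − √h₀) = −(0.00948/A) t.
Tank is empty when √h = 0: t_empty = 2A√h₀/0.00948.
t_empty = 2·7.96·√1.37/0.00948 = 15.920·1.1705/0.00948 = 1965.6 s.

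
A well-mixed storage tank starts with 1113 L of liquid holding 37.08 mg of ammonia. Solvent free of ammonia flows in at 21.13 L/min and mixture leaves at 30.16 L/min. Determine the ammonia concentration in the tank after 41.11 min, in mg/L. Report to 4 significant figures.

0.01289 mg/L

Total volume: dV/dt = Q_in − Q_out = -9.03000 L/min, so V(t) = 1113 − 9.03000 t and V(41.11) = 741.777 L.
No ammonia enters, so dm/dt = −Q_out · (m/V).
Separate: dm/m = −Q_out dt/V(t) ⇒ ln(m/m₀) = −(Q_out/(Q_in−Q_out)) ln(V/V₀).
m = m₀ (V₀/V)^(Q_out/(Q_in−Q_out)) = 37.08 × (1113/741.777)^(-3.33998) = 9.56230 mg.
C = m/V = 9.56230/741.777 = 0.0128911 mg/L.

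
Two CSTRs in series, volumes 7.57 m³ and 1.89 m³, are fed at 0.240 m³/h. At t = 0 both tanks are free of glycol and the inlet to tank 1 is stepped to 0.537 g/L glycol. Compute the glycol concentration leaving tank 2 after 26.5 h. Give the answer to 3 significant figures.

Each tank obeys Vᵢ dCᵢ/dt = Q(Cᵢ₋₁ − Cᵢ), so τᵢ = Vᵢ/Q.
τ₁ = 7.57/0.240 = 31.542 h; τ₂ = 1.89/0.240 = 7.8750 h.
Solving the cascade with C₁(0)=C₂(0)=0 gives C₂(t) = C_in[1 − (τ₁ e^(−t/τ₁) − τ₂ e^(−t/τ₂))/(τ₁ − τ₂)].
At t = 26.5: e^(−t/τ₁) = 0.43164, e^(−t/τ₂) = 0.034559.
C₂ = 0.537·[1 − (31.542·0.43164 − 7.8750·0.034559)/(23.667)] = 0.537·0.43623 = 0.23426 g/L.

0.234 g/L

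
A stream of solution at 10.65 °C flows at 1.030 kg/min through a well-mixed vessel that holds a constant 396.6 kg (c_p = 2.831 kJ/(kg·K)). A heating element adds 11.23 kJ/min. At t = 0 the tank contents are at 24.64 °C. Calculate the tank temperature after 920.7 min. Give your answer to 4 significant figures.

M c_p dT/dt = ṁ c_p (T_in − T) + Q̇.
Rearrange: dT/dt = (T_ss − T)/τ with τ = M/ṁ = 385.049 min and T_ss = T_in + Q̇/(ṁ c_p) = 14.5013 °C.
This is linear first-order; T(t) = T_ss + (T₀ − T_ss) e^(−t/τ).
T(920.7) = 14.5013 + (10.1387)·e^(−920.7/385.049) = 14.5013 + (10.1387)·0.0915265 = 15.4292 °C.

15.43 °C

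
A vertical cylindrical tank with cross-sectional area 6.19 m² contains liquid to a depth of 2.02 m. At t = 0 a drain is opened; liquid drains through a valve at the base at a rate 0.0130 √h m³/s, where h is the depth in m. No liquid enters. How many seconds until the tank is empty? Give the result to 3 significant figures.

1350 s

Unsteady balance on liquid volume: A dh/dt = −0.0130 √h.
∫ h^(−1/2) dh = −(0.0130/A) ∫ dt, giving 2√h = 2√h₀ − (0.0130/A) t.
Set h = 0: 2√h₀ = (0.0130/A) t_empty ⇒ t_empty = 2A√h₀/0.0130.
t_empty = 2·6.19·√2.02/0.0130 = 12.380·1.4213/0.0130 = 1353.5 s.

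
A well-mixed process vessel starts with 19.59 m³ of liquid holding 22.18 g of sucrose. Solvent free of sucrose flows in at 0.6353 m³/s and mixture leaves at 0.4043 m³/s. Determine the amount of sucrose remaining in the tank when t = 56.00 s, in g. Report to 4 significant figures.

9.132 g

Total volume: dV/dt = Q_in − Q_out = 0.231000 m³/s, so V(t) = 19.59 + 0.231000 t and V(56.00) = 32.5260 m³.
No sucrose enters, so dm/dt = −Q_out · (m/V).
dm/m = −Q_out dt/(V₀ + 0.231000 t); integrating gives ln(m/m₀) = −(Q_out/(Q_in−Q_out)) ln(V/V₀).
m = m₀ (V₀/V)^(Q_out/(Q_in−Q_out)) = 22.18 × (19.59/32.5260)^(1.75022) = 9.13210 g.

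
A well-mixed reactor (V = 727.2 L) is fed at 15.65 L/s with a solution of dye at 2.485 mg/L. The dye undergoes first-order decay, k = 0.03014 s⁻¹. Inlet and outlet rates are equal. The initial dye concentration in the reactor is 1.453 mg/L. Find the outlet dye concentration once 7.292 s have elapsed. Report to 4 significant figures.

1.322 mg/L

Species balance: V dC/dt = Q C_in − Q C − k V C.
This is linear with rate a = Q/V + k = 0.0516609 s⁻¹.
C_ss = Q C_in/(Q + kV) = 1.03520 mg/L; C(t) = C_ss + (C₀ − C_ss) e^(−a t).
C(7.292) = 1.03520 + (0.417799)·e^(−0.0516609·7.292) = 1.03520 + (0.417799)·0.686114 = 1.32186 mg/L.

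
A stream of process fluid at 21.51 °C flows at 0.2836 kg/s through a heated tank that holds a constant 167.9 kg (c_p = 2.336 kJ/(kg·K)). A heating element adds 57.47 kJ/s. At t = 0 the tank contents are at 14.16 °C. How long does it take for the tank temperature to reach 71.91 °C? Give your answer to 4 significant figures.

563.1 s

M c_p dT/dt = ṁ c_p (T_in − T) + Q̇.
τ = M/ṁ = 592.031 s; T_ss = T_in + Q̇/(ṁ c_p) = 108.259 °C.
T(t) = T_ss + (T₀ − T_ss) e^(−t/τ). Set T = 71.91:
e^(−t/τ) = (71.91 − 108.259)/(14.16 − 108.259) = 0.386282
t = −592.031 · ln(0.386282) = 563.133 s.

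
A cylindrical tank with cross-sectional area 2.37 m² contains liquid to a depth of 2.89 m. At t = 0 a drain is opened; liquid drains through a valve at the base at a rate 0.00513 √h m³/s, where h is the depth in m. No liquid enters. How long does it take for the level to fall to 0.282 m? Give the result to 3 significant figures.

A dh/dt = −Q_out = −0.00513 √h.
Separate and integrate: 2(√h − √h₀) = −(0.00513/A) t.
t = 2A(√h₀ − √h)/0.00513 = 2·2.37·(√2.89 − √0.282)/0.00513
  = 4.7400 × (1.7000 − 0.53104) / 0.00513 = 1080.1 s.

1080 s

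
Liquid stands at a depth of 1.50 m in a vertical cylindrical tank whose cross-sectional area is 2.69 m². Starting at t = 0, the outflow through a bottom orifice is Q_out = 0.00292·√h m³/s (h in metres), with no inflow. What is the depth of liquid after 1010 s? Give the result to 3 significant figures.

Volume balance on the tank: A dh/dt = −0.00292 √h.
This is separable: 2 d(√h)/dt = −0.00292/A, so √h = √h₀ − (0.00292/(2A)) t.
√h = √1.50 − 0.00292·1010/(2·2.69) = 1.2247 − 0.54818 = 0.67657.
h = 0.67657² = 0.45774 m.

0.458 m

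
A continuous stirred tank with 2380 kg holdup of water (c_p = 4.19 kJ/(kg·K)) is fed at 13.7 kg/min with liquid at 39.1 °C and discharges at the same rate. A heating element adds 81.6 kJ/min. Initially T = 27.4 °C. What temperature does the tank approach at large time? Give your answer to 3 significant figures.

40.5 °C

M c_p dT/dt = ṁ c_p (T_in − T) + Q̇.
At steady state dT/dt = 0 ⇒ T_ss = T_in + Q̇/(ṁ c_p) = 39.1 + 81.6/(13.7·4.19) = 40.522 °C.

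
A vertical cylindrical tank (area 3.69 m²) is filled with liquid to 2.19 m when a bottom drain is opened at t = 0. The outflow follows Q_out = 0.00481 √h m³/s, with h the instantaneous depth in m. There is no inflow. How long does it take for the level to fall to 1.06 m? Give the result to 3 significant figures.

691 s

With no inflow, A dh/dt = −0.00481 √h.
Separate and integrate: 2(√h − √h₀) = −(0.00481/A) t.
t = 2A(√h₀ − √h)/0.00481 = 2·3.69·(√2.19 − √1.06)/0.00481
  = 7.3800 × (1.4799 − 1.0296) / 0.00481 = 690.90 s.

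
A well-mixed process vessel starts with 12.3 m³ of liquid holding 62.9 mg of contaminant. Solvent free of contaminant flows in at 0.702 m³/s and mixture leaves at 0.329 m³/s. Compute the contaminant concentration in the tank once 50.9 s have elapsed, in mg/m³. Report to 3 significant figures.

Let m(t) be the amount of contaminant. Volume: V(t) = V₀ + (Q_in − Q_out) t = 12.3 + 0.37300 t; V(50.9) = 31.286 m³.
Solute balance: dm/dt = 0 − Q_out C = −Q_out m/V(t).
Separate: dm/m = −Q_out dt/V(t) ⇒ ln(m/m₀) = −(Q_out/(Q_in−Q_out)) ln(V/V₀).
m = m₀ (V₀/V)^(Q_out/(Q_in−Q_out)) = 62.9 × (12.3/31.286)^(0.88204) = 27.608 mg.
C = m/V = 27.608/31.286 = 0.88245 mg/m³.

0.882 mg/m³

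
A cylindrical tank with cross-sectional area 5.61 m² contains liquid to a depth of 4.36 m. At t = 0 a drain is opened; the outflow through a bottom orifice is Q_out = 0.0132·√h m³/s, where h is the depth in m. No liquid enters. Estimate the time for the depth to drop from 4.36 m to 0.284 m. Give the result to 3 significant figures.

1320 s

A dh/dt = −Q_out = −0.0132 √h.
Separate and integrate: 2(√h − √h₀) = −(0.0132/A) t.
t = 2A(√h₀ − √h)/0.0132 = 2·5.61·(√4.36 − √0.284)/0.0132
  = 11.220 × (2.0881 − 0.53292) / 0.0132 = 1321.9 s.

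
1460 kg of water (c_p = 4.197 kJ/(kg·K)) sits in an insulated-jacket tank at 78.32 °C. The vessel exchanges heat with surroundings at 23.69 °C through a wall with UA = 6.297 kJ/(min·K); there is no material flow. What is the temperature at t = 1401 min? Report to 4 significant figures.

36.64 °C

M c_p dT/dt = −UA(T − T_amb).
dT/dt = (T_ss − T)/τ with T_ss = T_amb = 23.6900 °C, τ = M c_p/UA = 1460·4.197/6.297 = 973.101 min.
This is linear first-order; T(t) = T_ss + (T₀ − T_ss) e^(−t/τ).
T(1401) = 23.6900 + (54.6300)·0.236993 = 36.6369 °C.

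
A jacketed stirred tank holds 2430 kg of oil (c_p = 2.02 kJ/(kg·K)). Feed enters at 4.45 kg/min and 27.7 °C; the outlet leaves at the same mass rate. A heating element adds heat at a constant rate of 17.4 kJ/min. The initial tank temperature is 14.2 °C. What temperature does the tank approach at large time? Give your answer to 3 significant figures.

29.6 °C

Heat balance on the well-mixed liquid: M c_p dT/dt = ṁ c_p (T_in − T) + 17.4.
At steady state dT/dt = 0 ⇒ T_ss = T_in + Q̇/(ṁ c_p) = 27.7 + 17.4/(4.45·2.02) = 29.636 °C.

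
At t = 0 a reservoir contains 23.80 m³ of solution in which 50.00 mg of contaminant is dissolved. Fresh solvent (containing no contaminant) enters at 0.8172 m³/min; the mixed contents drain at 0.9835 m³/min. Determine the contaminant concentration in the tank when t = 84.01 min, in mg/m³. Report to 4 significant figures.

0.02723 mg/m³

Let m(t) be the amount of contaminant. Volume: V(t) = V₀ + (Q_in − Q_out) t = 23.80 − 0.166300 t; V(84.01) = 9.82914 m³.
Solute balance: dm/dt = 0 − Q_out C = −Q_out m/V(t).
dm/m = −Q_out dt/(V₀ − 0.166300 t); integrating gives ln(m/m₀) = −(Q_out/(Q_in−Q_out)) ln(V/V₀).
m = m₀ (V₀/V)^(Q_out/(Q_in−Q_out)) = 50.00 × (23.80/9.82914)^(-5.91401) = 0.267686 mg.
C = m/V = 0.267686/9.82914 = 0.0272339 mg/m³.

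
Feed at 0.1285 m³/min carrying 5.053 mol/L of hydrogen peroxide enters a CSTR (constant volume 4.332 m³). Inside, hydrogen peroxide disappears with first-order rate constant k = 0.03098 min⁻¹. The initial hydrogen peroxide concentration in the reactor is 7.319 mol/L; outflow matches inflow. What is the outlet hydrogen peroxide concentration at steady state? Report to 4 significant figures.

2.472 mol/L

V dC/dt = Q(C_in − C) − k V C.
At steady state: 0 = Q C_in − (Q + kV) C_ss, so C_ss = Q C_in/(Q + kV).
C_ss = 0.1285·5.053/(0.1285 + 0.03098·4.332) = 0.649311/0.262705 = 2.47163 mol/L.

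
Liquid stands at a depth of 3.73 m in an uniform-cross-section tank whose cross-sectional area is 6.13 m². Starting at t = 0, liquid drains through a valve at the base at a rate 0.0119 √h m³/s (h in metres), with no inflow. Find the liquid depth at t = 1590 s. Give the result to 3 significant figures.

Volume balance on the tank: A dh/dt = −0.0119 √h.
∫ h^(−1/2) dh = −(0.0119/A) ∫ dt, giving 2√h = 2√h₀ − (0.0119/A) t.
√h = √3.73 − 0.0119·1590/(2·6.13) = 1.9313 − 1.5433 = 0.38801.
h = 0.38801² = 0.15055 m.

0.151 m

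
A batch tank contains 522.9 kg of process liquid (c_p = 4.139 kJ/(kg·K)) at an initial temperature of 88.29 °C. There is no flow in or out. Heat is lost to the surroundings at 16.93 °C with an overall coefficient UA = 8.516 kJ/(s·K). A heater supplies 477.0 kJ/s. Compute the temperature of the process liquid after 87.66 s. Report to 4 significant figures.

83.81 °C

Lumped-capacitance energy balance: M c_p dT/dt = UA(T_amb − T) + Q̇.
dT/dt = (T_ss − T)/τ with T_ss = T_amb + Q̇/UA = 16.93 + 477.0/8.516 = 72.9422 °C, τ = M c_p/UA = 522.9·4.139/8.516 = 254.143 s.
T approaches T_ss exponentially: T(t) = T_ss + (T₀ − T_ss) e^(−t/τ).
T(87.66) = 72.9422 + (15.3478)·0.708274 = 83.8127 °C.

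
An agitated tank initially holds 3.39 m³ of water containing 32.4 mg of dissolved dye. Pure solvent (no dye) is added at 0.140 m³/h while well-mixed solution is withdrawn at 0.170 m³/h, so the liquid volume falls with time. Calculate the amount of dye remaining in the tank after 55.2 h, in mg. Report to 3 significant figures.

0.726 mg

Let m(t) be the amount of dye. Volume: V(t) = V₀ + (Q_in − Q_out) t = 3.39 − 0.030000 t; V(55.2) = 1.7340 m³.
Solute balance: dm/dt = 0 − Q_out C = −Q_out m/V(t).
Separate: dm/m = −Q_out dt/V(t) ⇒ ln(m/m₀) = −(Q_out/(Q_in−Q_out)) ln(V/V₀).
m = m₀ (V₀/V)^(Q_out/(Q_in−Q_out)) = 32.4 × (3.39/1.7340)^(-5.6667) = 0.72559 mg.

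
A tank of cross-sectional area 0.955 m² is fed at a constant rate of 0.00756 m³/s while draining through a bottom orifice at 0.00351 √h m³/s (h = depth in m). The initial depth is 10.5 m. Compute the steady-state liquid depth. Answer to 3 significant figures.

A dh/dt = Q_in − 0.00351 √h. Steady state requires inflow = outflow:
Q_in = 0.00351 √h_ss ⇒ √h_ss = 0.00756/0.00351 = 2.1538.
h_ss = 2.1538² = 4.6391 m. (Since h₀ = 10.5 m > h_ss, the level will fall toward this value.)

4.64 m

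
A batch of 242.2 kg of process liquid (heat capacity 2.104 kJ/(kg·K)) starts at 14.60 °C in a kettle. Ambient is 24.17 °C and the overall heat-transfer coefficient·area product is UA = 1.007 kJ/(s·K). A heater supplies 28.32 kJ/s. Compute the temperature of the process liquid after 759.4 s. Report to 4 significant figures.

Unsteady energy balance on the tank contents: M c_p dT/dt = −UA(T − T_amb) + Q̇.
dT/dt = (T_ss − T)/τ with T_ss = T_amb + Q̇/UA = 24.17 + 28.32/1.007 = 52.2931 °C, τ = M c_p/UA = 242.2·2.104/1.007 = 506.046 s.
Solution: T(t) = T_ss + (T₀ − T_ss) e^(−t/τ).
T(759.4) = 52.2931 + (-37.6931)·0.222985 = 43.8881 °C.

43.89 °C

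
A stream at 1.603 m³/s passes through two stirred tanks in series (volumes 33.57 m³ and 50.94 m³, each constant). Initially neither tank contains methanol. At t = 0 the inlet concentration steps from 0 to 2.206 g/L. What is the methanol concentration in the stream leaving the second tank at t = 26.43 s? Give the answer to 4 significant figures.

0.5967 g/L

Each tank obeys Vᵢ dCᵢ/dt = Q(Cᵢ₋₁ − Cᵢ), so τᵢ = Vᵢ/Q.
τ₁ = 33.57/1.603 = 20.9420 s; τ₂ = 50.94/1.603 = 31.7779 s.
Solving the cascade with C₁(0)=C₂(0)=0 gives C₂(t) = C_in[1 − (τ₁ e^(−t/τ₁) − τ₂ e^(−t/τ₂))/(τ₁ − τ₂)].
At t = 26.43: e^(−t/τ₁) = 0.283071, e^(−t/τ₂) = 0.435304.
C₂ = 2.206·[1 − (20.9420·0.283071 − 31.7779·0.435304)/(-10.8359)] = 2.206·0.270482 = 0.596684 g/L.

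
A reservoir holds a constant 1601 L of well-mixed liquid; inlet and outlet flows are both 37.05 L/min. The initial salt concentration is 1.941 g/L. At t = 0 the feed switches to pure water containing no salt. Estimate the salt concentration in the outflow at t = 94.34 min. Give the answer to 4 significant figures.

Species balance on the tank: V dC/dt = Q(C_in − C).
Time constant τ = V/Q = 1601/37.05 = 43.2119 min.
Integrating: C(t) = C_in + (C₀ − C_in) e^(−t/τ).
C(94.34) = 0 + (1.941 − 0)·e^(−94.34/43.2119) = 0 + (1.94100)·0.112681 = 0.218713 g/L.

0.2187 g/L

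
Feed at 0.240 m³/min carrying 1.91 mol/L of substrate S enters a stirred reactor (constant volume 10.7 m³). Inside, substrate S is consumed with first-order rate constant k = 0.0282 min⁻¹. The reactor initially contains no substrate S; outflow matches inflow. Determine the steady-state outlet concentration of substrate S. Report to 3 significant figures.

0.846 mol/L

Species balance: V dC/dt = Q C_in − Q C − k V C.
At steady state: 0 = Q C_in − (Q + kV) C_ss, so C_ss = Q C_in/(Q + kV).
C_ss = 0.240·1.91/(0.240 + 0.0282·10.7) = 0.45840/0.54174 = 0.84616 mol/L.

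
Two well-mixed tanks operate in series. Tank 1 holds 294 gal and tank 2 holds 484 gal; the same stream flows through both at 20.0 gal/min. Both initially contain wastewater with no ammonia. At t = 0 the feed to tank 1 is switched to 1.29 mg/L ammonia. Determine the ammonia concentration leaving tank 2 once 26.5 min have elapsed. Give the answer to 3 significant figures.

Each tank obeys Vᵢ dCᵢ/dt = Q(Cᵢ₋₁ − Cᵢ), so τᵢ = Vᵢ/Q.
τ₁ = 294/20.0 = 14.700 min; τ₂ = 484/20.0 = 24.200 min.
Solving the cascade with C₁(0)=C₂(0)=0 gives C₂(t) = C_in[1 − (τ₁ e^(−t/τ₁) − τ₂ e^(−t/τ₂))/(τ₁ − τ₂)].
At t = 26.5: e^(−t/τ₁) = 0.16485, e^(−t/τ₂) = 0.33453.
C₂ = 1.29·[1 − (14.700·0.16485 − 24.200·0.33453)/(-9.5000)] = 1.29·0.40292 = 0.51977 mg/L.

0.520 mg/L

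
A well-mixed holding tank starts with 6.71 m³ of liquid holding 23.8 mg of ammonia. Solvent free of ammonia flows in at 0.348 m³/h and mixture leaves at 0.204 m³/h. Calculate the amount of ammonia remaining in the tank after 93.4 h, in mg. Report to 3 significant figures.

Total volume: dV/dt = Q_in − Q_out = 0.14400 m³/h, so V(t) = 6.71 + 0.14400 t and V(93.4) = 20.160 m³.
Solute balance: dm/dt = 0 − Q_out C = −Q_out m/V(t).
dm/m = −Q_out dt/(V₀ + 0.14400 t); integrating gives ln(m/m₀) = −(Q_out/(Q_in−Q_out)) ln(V/V₀).
m = m₀ (V₀/V)^(Q_out/(Q_in−Q_out)) = 23.8 × (6.71/20.160)^(1.4167) = 5.0090 mg.

5.01 mg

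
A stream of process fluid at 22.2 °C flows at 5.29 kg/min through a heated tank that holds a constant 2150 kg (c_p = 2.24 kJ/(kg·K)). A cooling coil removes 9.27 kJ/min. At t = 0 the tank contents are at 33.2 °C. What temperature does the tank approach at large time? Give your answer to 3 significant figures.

21.4 °C

Energy balance: M c_p dT/dt = ṁ c_p (T_in − T) − 9.27.
At steady state dT/dt = 0 ⇒ T_ss = T_in − Q̇/(ṁ c_p) = 22.2 − 9.27/(5.29·2.24) = 21.418 °C.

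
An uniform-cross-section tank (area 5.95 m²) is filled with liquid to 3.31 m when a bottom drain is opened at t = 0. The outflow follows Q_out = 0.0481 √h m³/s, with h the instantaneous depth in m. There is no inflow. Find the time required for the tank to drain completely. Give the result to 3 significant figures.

Accumulation of liquid (constant cross-section A): A dh/dt = −0.0481 √h.
∫ h^(−1/2) dh = −(0.0481/A) ∫ dt, giving 2√h = 2√h₀ − (0.0481/A) t.
Set h = 0: 2√h₀ = (0.0481/A) t_empty ⇒ t_empty = 2A√h₀/0.0481.
t_empty = 2·5.95·√3.31/0.0481 = 11.900·1.8193/0.0481 = 450.11 s.

450 s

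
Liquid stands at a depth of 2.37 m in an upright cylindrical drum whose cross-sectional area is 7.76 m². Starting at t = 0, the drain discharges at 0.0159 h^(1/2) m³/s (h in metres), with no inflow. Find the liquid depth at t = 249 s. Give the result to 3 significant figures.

With no inflow, A dh/dt = −0.0159 √h.
∫ h^(−1/2) dh = −(0.0159/A) ∫ dt, giving 2√h = 2√h₀ − (0.0159/A) t.
√h = √2.37 − 0.0159·249/(2·7.76) = 1.5395 − 0.25510 = 1.2844.
h = 1.2844² = 1.6496 m.

1.65 m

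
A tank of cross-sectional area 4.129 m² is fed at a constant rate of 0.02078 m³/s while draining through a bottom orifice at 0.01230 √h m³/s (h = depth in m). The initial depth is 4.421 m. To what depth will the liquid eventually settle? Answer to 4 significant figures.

Volume balance on the tank: A dh/dt = Q_in − 0.01230 √h. At steady state dh/dt = 0:
Q_in = 0.01230 √h_ss ⇒ √h_ss = 0.02078/0.01230 = 1.68943.
h_ss = 1.68943² = 2.85418 m. (Since h₀ = 4.421 m > h_ss, the level will fall toward this value.)

2.854 m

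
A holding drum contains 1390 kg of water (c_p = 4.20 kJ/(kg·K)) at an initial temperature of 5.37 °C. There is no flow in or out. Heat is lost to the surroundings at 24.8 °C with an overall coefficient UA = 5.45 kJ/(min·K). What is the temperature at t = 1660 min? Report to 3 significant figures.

20.7 °C

M c_p dT/dt = −UA(T − T_amb).
dT/dt = (T_ss − T)/τ with T_ss = T_amb = 24.800 °C, τ = M c_p/UA = 1390·4.20/5.45 = 1071.2 min.
This is linear first-order; T(t) = T_ss + (T₀ − T_ss) e^(−t/τ).
T(1660) = 24.800 + (-19.430)·0.21232 = 20.675 °C.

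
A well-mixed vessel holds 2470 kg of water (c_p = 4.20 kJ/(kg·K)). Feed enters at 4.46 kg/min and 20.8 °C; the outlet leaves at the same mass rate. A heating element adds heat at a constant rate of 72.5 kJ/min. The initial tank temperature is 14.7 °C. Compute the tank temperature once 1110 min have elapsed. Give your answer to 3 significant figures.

M c_p dT/dt = ṁ c_p (T_in − T) + Q̇.
τ = M/ṁ = 553.81 min; T_ss = T_in + Q̇/(ṁ c_p) = 20.8 + 72.5/(4.46·4.20) = 24.670 °C.
Integrating: T(t) = T_ss + (T₀ − T_ss) e^(−t/τ).
T(1110) = 24.670 + (-9.9704)·e^(−1110/553.81) = 24.670 + (-9.9704)·0.13476 = 23.327 °C.

23.3 °C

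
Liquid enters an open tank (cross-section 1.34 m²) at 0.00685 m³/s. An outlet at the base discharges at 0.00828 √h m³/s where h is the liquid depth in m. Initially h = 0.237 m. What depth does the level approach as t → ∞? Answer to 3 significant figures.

Level balance: A dh/dt = 0.00685 − 0.00828 √h. Setting dh/dt = 0:
Q_in = 0.00828 √h_ss ⇒ √h_ss = 0.00685/0.00828 = 0.82729.
h_ss = 0.82729² = 0.68442 m. (Since h₀ = 0.237 m < h_ss, the level will rise toward this value.)

0.684 m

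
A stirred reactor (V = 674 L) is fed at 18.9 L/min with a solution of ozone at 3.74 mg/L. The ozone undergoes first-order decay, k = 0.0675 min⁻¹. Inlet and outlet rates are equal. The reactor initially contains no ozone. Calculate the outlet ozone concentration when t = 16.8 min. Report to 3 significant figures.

Accumulation = in − out − consumed: V dC/dt = Q C_in − Q C − k V C.
This is linear with rate a = Q/V + k = 0.095542 min⁻¹.
C_ss = Q C_in/(Q + kV) = 1.0977 mg/L; C(t) = C_ss + (C₀ − C_ss) e^(−a t).
C(16.8) = 1.0977 + (-1.0977)·e^(−0.095542·16.8) = 1.0977 + (-1.0977)·0.20087 = 0.87720 mg/L.

0.877 mg/L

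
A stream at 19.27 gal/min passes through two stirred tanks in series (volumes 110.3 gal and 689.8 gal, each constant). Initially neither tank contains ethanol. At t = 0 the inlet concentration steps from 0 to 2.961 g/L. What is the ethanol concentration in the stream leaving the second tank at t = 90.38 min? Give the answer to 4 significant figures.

2.679 g/L

Species balance on tank i: dCᵢ/dt = (Cᵢ₋₁ − Cᵢ)/τᵢ with τᵢ = Vᵢ/Q.
τ₁ = 110.3/19.27 = 5.72392 min; τ₂ = 689.8/19.27 = 35.7966 min.
Tank 1: C₁ = C_in(1 − e^(−t/τ₁)). Tank 2 (τ₁ ≠ τ₂): C₂ = C_in[1 − (τ₁ e^(−t/τ₁) − τ₂ e^(−t/τ₂))/(τ₁ − τ₂)].
At t = 90.38: e^(−t/τ₁) = 1.38850e-07, e^(−t/τ₂) = 0.0800725.
C₂ = 2.961·[1 − (5.72392·1.38850e-07 − 35.7966·0.0800725)/(-30.0727)] = 2.961·0.904687 = 2.67878 g/L.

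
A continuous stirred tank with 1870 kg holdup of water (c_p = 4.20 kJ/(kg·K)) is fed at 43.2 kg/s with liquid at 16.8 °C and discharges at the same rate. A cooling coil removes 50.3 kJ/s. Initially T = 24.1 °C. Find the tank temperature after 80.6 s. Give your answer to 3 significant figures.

17.7 °C

M c_p dT/dt = ṁ c_p (T_in − T) − Q̇.
Rearrange: dT/dt = (T_ss − T)/τ with τ = M/ṁ = 43.287 s and T_ss = T_in − Q̇/(ṁ c_p) = 16.523 °C.
This is linear first-order; T(t) = T_ss + (T₀ − T_ss) e^(−t/τ).
T(80.6) = 16.523 + (7.5772)·e^(−80.6/43.287) = 16.523 + (7.5772)·0.15536 = 17.700 °C.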